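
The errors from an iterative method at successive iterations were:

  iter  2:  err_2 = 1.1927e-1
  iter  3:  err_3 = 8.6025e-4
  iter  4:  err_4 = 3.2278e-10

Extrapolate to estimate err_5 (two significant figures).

First estimate the order: p ≈ ln(err_4/err_3) / ln(err_3/err_2) = ln(3.2278e-10/8.6025e-4)/ln(8.6025e-4/1.1927e-1) = ln(3.75217e-07)/ln(0.00721263) ≈ 3.0000.
Then err_5 ≈ err_4·(err_4/err_3)^p = 3.2278e-10·(3.75217e-07)^3.0000 = 3.2278e-10·5.2826e-20 ≈ 1.705e-29.

1.7e-29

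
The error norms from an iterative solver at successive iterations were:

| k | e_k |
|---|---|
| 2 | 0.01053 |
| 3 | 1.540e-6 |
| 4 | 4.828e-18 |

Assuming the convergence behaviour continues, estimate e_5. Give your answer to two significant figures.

1.5e-52

First estimate the order: p ≈ ln(e_4/e_3) / ln(e_3/e_2) = ln(4.828e-18/1.540e-6)/ln(1.540e-6/0.01053) = ln(3.13506e-12)/ln(0.000146249) ≈ 2.9997.
Then e_5 ≈ e_4·(e_4/e_3)^p = 4.828e-18·(3.13506e-12)^2.9997 = 4.828e-18·3.10591e-35 ≈ 1.5e-52.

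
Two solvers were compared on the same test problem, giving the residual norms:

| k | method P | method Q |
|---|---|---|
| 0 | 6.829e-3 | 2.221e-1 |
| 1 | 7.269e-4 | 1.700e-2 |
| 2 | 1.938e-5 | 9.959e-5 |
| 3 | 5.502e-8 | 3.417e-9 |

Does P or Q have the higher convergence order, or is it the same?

Q

Method P: p ≈ ln(5.502e-8/1.938e-5)/ln(1.938e-5/7.269e-4) ≈ 1.62.
Method Q: p ≈ ln(3.417e-9/9.959e-5)/ln(9.959e-5/1.700e-2) ≈ 2.00.
Method Q has the higher order (≈2.0 vs ≈1.6).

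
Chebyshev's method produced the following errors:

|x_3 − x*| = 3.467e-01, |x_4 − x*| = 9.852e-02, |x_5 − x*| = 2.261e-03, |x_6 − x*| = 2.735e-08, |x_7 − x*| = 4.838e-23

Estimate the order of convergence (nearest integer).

Consecutive ratios: |x_7 − x*|/|x_6 − x*| = 4.838e-23/2.735e-08 = 1.76892e-15, |x_6 − x*|/|x_5 − x*| = 2.735e-08/2.261e-03 = 1.20964e-05.
p ≈ ln(1.76892e-15)/ln(1.20964e-05) = -33.9684/-11.3226 ≈ 3.00.
So the convergence is cubic (order 3).

3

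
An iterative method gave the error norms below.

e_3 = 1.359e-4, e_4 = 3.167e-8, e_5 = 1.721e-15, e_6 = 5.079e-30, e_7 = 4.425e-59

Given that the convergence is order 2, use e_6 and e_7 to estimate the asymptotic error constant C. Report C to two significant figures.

1.7

C ≈ e_7 / e_6^2
  = 4.425e-59 / (5.079e-30)^2
  = 4.425e-59 / 2.57962e-59 ≈ 1.7154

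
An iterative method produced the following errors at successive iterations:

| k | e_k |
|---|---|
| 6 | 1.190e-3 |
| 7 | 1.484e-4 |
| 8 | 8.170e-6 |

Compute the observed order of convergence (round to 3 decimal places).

p ≈ ln(e_8/e_7) / ln(e_7/e_6)
  = ln(8.170e-6/1.484e-4) / ln(1.484e-4/1.190e-3)
  = ln(0.0550539) / ln(0.124706)
  = -2.899443 / -2.081796 ≈ 1.392760

1.393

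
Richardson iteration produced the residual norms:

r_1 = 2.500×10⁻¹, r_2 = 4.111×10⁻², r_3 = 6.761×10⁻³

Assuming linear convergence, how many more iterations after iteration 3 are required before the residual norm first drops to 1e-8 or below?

Rate ρ ≈ r_3/r_2 = 6.761×10⁻³/4.111×10⁻² = 0.1645.
After j more steps, r_{3+j} ≈ 6.761×10⁻³·ρ^j; need ρ^j ≤ 1e-8/6.761×10⁻³ = 1.47907e-06.
j ≥ ln(1.47907e-06)/ln(0.1645) = -13.4241/-1.80484 = 7.438.
So 8 more iterations are needed.

8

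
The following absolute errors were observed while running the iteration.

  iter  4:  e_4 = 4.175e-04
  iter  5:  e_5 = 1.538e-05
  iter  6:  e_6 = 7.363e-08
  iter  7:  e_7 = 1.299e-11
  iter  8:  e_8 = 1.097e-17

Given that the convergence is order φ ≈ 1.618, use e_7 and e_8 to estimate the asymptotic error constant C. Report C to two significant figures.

4.5

C ≈ e_8 / e_7^1.618
  = 1.097e-17 / (1.299e-11)^1.618
  = 1.097e-17 / 2.43119e-18 ≈ 4.5122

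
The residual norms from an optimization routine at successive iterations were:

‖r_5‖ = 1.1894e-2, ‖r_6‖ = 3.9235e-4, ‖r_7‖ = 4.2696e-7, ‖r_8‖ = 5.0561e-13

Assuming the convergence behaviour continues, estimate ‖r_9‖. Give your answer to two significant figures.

First estimate the order: p ≈ ln(‖r_8‖/‖r_7‖) / ln(‖r_7‖/‖r_6‖) = ln(5.0561e-13/4.2696e-7)/ln(4.2696e-7/3.9235e-4) = ln(1.18421e-06)/ln(0.00108821) ≈ 2.0000.
Then ‖r_9‖ ≈ ‖r_8‖·(‖r_8‖/‖r_7‖)^p = 5.0561e-13·(1.18421e-06)^2.0000 = 5.0561e-13·1.40235e-12 ≈ 7.09e-25.

7.1e-25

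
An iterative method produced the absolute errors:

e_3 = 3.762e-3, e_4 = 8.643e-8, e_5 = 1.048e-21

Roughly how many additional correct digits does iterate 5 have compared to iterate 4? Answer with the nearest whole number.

14

Digits gained ≈ log₁₀(e_4/e_5) = log₁₀(8.643e-8/1.048e-21) = log₁₀(8.24714e+13) ≈ 13.916.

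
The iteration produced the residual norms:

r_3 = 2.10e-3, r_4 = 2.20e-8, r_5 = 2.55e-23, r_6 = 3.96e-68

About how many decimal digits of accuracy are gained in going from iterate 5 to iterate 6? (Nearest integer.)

45

Digits gained ≈ log₁₀(r_5/r_6) = log₁₀(2.55e-23/3.96e-68) = log₁₀(6.43939e+44) ≈ 44.809.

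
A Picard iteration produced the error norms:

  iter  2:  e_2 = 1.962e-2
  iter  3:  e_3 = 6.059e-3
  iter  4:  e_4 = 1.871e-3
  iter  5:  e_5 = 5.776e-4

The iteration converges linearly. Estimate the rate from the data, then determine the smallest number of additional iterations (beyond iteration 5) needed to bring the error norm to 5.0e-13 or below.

18

Rate ρ ≈ e_5/e_4 = 5.776e-4/1.871e-3 = 0.3087.
After j more steps, e_{5+j} ≈ 5.776e-4·ρ^j; need ρ^j ≤ 5.0e-13/5.776e-4 = 8.65651e-10.
j ≥ ln(8.65651e-10)/ln(0.3087) = -20.8675/-1.17539 = 17.754.
So 18 more iterations are needed.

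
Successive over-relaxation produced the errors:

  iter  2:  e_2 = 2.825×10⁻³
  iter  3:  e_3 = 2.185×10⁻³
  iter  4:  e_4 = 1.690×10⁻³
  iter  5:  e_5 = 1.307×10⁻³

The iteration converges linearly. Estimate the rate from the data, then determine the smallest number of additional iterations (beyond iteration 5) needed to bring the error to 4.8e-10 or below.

Rate ρ ≈ e_5/e_4 = 1.307×10⁻³/1.690×10⁻³ = 0.7734.
After j more steps, e_{5+j} ≈ 1.307×10⁻³·ρ^j; need ρ^j ≤ 4.8e-10/1.307×10⁻³ = 3.67253e-07.
j ≥ ln(3.67253e-07)/ln(0.7734) = -14.8172/-0.25696 = 57.663.
So 58 more iterations are needed.

58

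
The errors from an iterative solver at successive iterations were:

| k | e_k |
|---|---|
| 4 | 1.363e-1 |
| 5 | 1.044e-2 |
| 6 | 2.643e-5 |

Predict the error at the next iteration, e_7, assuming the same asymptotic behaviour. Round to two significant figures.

First estimate the order: p ≈ ln(e_6/e_5) / ln(e_5/e_4) = ln(2.643e-5/1.044e-2)/ln(1.044e-2/1.363e-1) = ln(0.00253161)/ln(0.0765957) ≈ 2.3271.
Then e_7 ≈ e_6·(e_6/e_5)^p = 2.643e-5·(0.00253161)^2.3271 = 2.643e-5·9.06661e-07 ≈ 2.396e-11.

2.4e-11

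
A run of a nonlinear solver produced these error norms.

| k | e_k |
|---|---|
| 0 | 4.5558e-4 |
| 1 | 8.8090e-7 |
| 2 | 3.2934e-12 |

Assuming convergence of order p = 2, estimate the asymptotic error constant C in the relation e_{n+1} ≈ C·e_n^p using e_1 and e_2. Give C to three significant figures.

C ≈ e_2 / e_1^2
  = 3.2934e-12 / (8.8090e-7)^2
  = 3.2934e-12 / 7.75985e-13 ≈ 4.2442

4.24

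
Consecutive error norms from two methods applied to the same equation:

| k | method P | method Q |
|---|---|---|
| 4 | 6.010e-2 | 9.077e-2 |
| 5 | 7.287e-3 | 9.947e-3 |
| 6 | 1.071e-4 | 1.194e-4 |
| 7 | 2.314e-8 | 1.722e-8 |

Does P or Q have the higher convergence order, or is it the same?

Method P: p ≈ ln(2.314e-8/1.071e-4)/ln(1.071e-4/7.287e-3) ≈ 2.00.
Method Q: p ≈ ln(1.722e-8/1.194e-4)/ln(1.194e-4/9.947e-3) ≈ 2.00.
Both orders ≈ 2.0 — effectively the same.

same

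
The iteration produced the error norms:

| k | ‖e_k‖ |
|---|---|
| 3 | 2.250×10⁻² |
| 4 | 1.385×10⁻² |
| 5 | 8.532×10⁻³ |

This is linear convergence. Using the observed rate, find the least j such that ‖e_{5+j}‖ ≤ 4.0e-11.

Rate ρ ≈ ‖e_5‖/‖e_4‖ = 8.532×10⁻³/1.385×10⁻² = 0.6160.
After j more steps, ‖e_{5+j}‖ ≈ 8.532×10⁻³·ρ^j; need ρ^j ≤ 4.0e-11/8.532×10⁻³ = 4.68823e-09.
j ≥ ln(4.68823e-09)/ln(0.6160) = -19.1782/-0.48451 = 39.583.
So 40 more iterations are needed.

40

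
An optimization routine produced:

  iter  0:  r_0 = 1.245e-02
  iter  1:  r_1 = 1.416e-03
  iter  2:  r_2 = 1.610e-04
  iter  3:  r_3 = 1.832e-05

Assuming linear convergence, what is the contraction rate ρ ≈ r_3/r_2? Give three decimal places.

0.114

ρ ≈ r_3/r_2 = 1.832e-05/1.610e-04 = 0.11379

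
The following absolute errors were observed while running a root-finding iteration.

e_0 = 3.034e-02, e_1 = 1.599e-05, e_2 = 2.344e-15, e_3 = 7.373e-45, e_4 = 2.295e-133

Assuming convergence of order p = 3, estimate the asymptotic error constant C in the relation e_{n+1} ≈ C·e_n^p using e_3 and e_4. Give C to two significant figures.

C ≈ e_4 / e_3^3
  = 2.295e-133 / (7.373e-45)^3
  = 2.295e-133 / 4.00805e-133 ≈ 0.5726

0.57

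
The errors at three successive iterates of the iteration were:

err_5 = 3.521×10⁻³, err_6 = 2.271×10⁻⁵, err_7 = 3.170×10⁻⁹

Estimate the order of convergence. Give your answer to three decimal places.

p ≈ ln(err_7/err_6) / ln(err_6/err_5)
  = ln(3.170×10⁻⁹/2.271×10⁻⁵) / ln(2.271×10⁻⁵/3.521×10⁻³)
  = ln(0.000139586) / ln(0.00644987)
  = -8.876830 / -5.043695 ≈ 1.759985

1.760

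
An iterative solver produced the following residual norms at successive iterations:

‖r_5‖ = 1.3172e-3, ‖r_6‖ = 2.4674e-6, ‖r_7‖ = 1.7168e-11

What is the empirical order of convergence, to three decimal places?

1.891

p ≈ ln(‖r_7‖/‖r_6‖) / ln(‖r_6‖/‖r_5‖)
  = ln(1.7168e-11/2.4674e-6) / ln(2.4674e-6/1.3172e-3)
  = ln(6.95793e-06) / ln(0.00187322)
  = -11.875629 / -6.280096 ≈ 1.890995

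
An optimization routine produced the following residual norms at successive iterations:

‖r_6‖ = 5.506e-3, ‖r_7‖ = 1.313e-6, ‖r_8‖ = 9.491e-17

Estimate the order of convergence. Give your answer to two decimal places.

p ≈ ln(‖r_8‖/‖r_7‖) / ln(‖r_7‖/‖r_6‖)
  = ln(9.491e-17/1.313e-6) / ln(1.313e-6/5.506e-3)
  = ln(7.22848e-11) / ln(0.000238467)
  = -23.35041 / -8.34128 ≈ 2.79938

2.80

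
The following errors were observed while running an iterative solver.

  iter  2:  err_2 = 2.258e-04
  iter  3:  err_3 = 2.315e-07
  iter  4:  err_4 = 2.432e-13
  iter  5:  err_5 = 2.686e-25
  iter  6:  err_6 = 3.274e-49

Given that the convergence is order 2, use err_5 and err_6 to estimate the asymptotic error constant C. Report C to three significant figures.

C ≈ err_6 / err_5^2
  = 3.274e-49 / (2.686e-25)^2
  = 3.274e-49 / 7.2146e-50 ≈ 4.538

4.54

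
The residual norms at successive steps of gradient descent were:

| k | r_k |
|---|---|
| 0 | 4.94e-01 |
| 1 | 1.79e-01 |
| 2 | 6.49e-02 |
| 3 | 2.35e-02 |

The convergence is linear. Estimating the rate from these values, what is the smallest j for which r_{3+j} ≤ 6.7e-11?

20

Rate ρ ≈ r_3/r_2 = 2.35e-02/6.49e-02 = 0.3621.
After j more steps, r_{3+j} ≈ 2.35e-02·ρ^j; need ρ^j ≤ 6.7e-11/2.35e-02 = 2.85106e-09.
j ≥ ln(2.85106e-09)/ln(0.3621) = -19.6756/-1.01583 = 19.369.
So 20 more iterations are needed.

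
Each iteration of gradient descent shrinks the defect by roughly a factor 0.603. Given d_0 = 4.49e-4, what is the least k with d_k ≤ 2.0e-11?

34

After k steps, d_k ≈ 4.49e-4·0.603^k.
Need 0.603^k ≤ 2.0e-11/4.49e-4 = 4.45434e-08.
k ≥ ln(4.45434e-08)/ln(0.603) = -16.9268/-0.50584 = 33.463.
Smallest integer k = 34.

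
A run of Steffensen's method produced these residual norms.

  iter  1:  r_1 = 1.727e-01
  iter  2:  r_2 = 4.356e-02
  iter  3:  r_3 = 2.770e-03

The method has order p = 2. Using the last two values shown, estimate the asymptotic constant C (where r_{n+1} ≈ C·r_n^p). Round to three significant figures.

C ≈ r_3 / r_2^2
  = 2.770e-03 / (4.356e-02)^2
  = 2.770e-03 / 0.00189747 ≈ 1.4598

1.46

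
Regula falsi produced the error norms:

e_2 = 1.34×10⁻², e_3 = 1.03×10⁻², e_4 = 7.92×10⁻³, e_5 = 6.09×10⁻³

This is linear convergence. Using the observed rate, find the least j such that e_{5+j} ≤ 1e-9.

60

Rate ρ ≈ e_5/e_4 = 6.09×10⁻³/7.92×10⁻³ = 0.7689.
After j more steps, e_{5+j} ≈ 6.09×10⁻³·ρ^j; need ρ^j ≤ 1e-9/6.09×10⁻³ = 1.64204e-07.
j ≥ ln(1.64204e-07)/ln(0.7689) = -15.6222/-0.26279 = 59.447.
So 60 more iterations are needed.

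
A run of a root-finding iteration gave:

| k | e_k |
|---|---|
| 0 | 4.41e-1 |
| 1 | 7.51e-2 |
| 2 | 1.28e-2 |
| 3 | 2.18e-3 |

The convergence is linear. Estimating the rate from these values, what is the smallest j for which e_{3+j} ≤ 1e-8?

Rate ρ ≈ e_3/e_2 = 2.18e-3/1.28e-2 = 0.1703.
After j more steps, e_{3+j} ≈ 2.18e-3·ρ^j; need ρ^j ≤ 1e-8/2.18e-3 = 4.58716e-06.
j ≥ ln(4.58716e-06)/ln(0.1703) = -12.2922/-1.77019 = 6.944.
So 7 more iterations are needed.

7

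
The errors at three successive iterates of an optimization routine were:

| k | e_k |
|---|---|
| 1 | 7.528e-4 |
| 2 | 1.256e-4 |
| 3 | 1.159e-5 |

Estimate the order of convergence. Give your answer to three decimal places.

1.331

p ≈ ln(e_3/e_2) / ln(e_2/e_1)
  = ln(1.159e-5/1.256e-4) / ln(1.256e-4/7.528e-4)
  = ln(0.0922771) / ln(0.166844)
  = -2.382959 / -1.790696 ≈ 1.330745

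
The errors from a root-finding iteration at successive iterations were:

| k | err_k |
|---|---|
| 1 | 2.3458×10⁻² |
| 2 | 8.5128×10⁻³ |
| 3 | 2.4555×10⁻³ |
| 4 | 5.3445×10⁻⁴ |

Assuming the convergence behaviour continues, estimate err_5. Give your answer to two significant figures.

First estimate the order: p ≈ ln(err_4/err_3) / ln(err_3/err_2) = ln(5.3445×10⁻⁴/2.4555×10⁻³)/ln(2.4555×10⁻³/8.5128×10⁻³) = ln(0.217654)/ln(0.288448) ≈ 1.2265.
Then err_5 ≈ err_4·(err_4/err_3)^p = 5.3445×10⁻⁴·(0.217654)^1.2265 = 5.3445×10⁻⁴·0.154089 ≈ 8.235e-05.

8.2e-5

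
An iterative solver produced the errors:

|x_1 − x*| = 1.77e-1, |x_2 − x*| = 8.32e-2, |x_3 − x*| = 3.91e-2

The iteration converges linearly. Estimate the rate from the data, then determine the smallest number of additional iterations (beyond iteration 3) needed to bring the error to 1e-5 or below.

Rate ρ ≈ |x_3 − x*|/|x_2 − x*| = 3.91e-2/8.32e-2 = 0.4700.
After j more steps, |x_{3+j} − x*| ≈ 3.91e-2·ρ^j; need ρ^j ≤ 1e-5/3.91e-2 = 0.000255754.
j ≥ ln(0.000255754)/ln(0.4700) = -8.2713/-0.75502 = 10.955.
So 11 more iterations are needed.

11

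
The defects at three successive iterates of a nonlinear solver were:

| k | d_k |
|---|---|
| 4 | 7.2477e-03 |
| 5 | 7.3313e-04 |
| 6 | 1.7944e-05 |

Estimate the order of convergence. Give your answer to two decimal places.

p ≈ ln(d_6/d_5) / ln(d_5/d_4)
  = ln(1.7944e-05/7.3313e-04) / ln(7.3313e-04/7.2477e-03)
  = ln(0.0244759) / ln(0.101153)
  = -3.71007 / -2.29112 ≈ 1.61933

1.62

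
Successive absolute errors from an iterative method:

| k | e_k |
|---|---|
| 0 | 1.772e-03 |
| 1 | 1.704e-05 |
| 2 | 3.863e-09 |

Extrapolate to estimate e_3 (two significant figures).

First estimate the order: p ≈ ln(e_2/e_1) / ln(e_1/e_0) = ln(3.863e-09/1.704e-05)/ln(1.704e-05/1.772e-03) = ln(0.000226702)/ln(0.00961625) ≈ 1.8069.
Then e_3 ≈ e_2·(e_2/e_1)^p = 3.863e-09·(0.000226702)^1.8069 = 3.863e-09·2.5982e-07 ≈ 1.004e-15.

1.0e-15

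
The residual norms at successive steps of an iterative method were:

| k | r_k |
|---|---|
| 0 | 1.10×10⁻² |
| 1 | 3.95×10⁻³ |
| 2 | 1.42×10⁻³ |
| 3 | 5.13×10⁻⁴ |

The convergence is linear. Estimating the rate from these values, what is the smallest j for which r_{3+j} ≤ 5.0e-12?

19

Rate ρ ≈ r_3/r_2 = 5.13×10⁻⁴/1.42×10⁻³ = 0.3613.
After j more steps, r_{3+j} ≈ 5.13×10⁻⁴·ρ^j; need ρ^j ≤ 5.0e-12/5.13×10⁻⁴ = 9.74659e-09.
j ≥ ln(9.74659e-09)/ln(0.3613) = -18.4463/-1.01805 = 18.119.
So 19 more iterations are needed.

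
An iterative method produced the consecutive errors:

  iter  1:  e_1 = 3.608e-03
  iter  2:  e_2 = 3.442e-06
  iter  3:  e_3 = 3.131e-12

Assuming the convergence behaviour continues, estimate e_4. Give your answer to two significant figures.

2.6e-24

First estimate the order: p ≈ ln(e_3/e_2) / ln(e_2/e_1) = ln(3.131e-12/3.442e-06)/ln(3.442e-06/3.608e-03) = ln(9.09646e-07)/ln(0.000953991) ≈ 2.0001.
Then e_4 ≈ e_3·(e_3/e_2)^p = 3.131e-12·(9.09646e-07)^2.0001 = 3.131e-12·8.26306e-13 ≈ 2.587e-24.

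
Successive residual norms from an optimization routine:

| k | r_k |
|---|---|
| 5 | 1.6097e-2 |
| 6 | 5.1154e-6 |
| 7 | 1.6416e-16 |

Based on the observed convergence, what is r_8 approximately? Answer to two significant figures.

5.4e-48

First estimate the order: p ≈ ln(r_7/r_6) / ln(r_6/r_5) = ln(1.6416e-16/5.1154e-6)/ln(5.1154e-6/1.6097e-2) = ln(3.20913e-11)/ln(0.000317786) ≈ 3.0000.
Then r_8 ≈ r_7·(r_7/r_6)^p = 1.6416e-16·(3.20913e-11)^3.0000 = 1.6416e-16·3.30493e-32 ≈ 5.425e-48.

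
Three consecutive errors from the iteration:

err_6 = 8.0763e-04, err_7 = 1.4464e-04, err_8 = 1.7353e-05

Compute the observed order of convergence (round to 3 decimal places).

p ≈ ln(err_8/err_7) / ln(err_7/err_6)
  = ln(1.7353e-05/1.4464e-04) / ln(1.4464e-04/8.0763e-04)
  = ln(0.119974) / ln(0.179092)
  = -2.120480 / -1.719856 ≈ 1.232940

1.233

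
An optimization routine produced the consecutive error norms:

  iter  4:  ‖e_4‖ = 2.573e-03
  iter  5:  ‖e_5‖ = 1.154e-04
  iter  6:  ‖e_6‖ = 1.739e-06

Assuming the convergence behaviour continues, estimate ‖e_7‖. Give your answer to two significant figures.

First estimate the order: p ≈ ln(‖e_6‖/‖e_5‖) / ln(‖e_5‖/‖e_4‖) = ln(1.739e-06/1.154e-04)/ln(1.154e-04/2.573e-03) = ln(0.0150693)/ln(0.0448504) ≈ 1.3513.
Then ‖e_7‖ ≈ ‖e_6‖·(‖e_6‖/‖e_5‖)^p = 1.739e-06·(0.0150693)^1.3513 = 1.739e-06·0.00345189 ≈ 6.003e-09.

6.0e-9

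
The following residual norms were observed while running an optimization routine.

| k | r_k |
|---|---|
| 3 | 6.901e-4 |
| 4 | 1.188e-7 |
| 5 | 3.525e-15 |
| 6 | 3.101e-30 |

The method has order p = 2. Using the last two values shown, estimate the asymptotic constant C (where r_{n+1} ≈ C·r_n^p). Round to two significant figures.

0.25

C ≈ r_6 / r_5^2
  = 3.101e-30 / (3.525e-15)^2
  = 3.101e-30 / 1.24256e-29 ≈ 0.24956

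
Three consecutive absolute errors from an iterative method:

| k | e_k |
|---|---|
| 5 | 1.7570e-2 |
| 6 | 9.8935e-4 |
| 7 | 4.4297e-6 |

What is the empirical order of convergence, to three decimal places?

1.880

p ≈ ln(e_7/e_6) / ln(e_6/e_5)
  = ln(4.4297e-6/9.8935e-4) / ln(9.8935e-4/1.7570e-2)
  = ln(0.00447738) / ln(0.056309)
  = -5.408717 / -2.876901 ≈ 1.880050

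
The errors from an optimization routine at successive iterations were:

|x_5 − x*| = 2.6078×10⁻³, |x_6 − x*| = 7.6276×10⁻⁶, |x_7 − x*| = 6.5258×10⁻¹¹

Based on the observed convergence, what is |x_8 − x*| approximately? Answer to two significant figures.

4.8e-21

First estimate the order: p ≈ ln(|x_7 − x*|/|x_6 − x*|) / ln(|x_6 − x*|/|x_5 − x*|) = ln(6.5258×10⁻¹¹/7.6276×10⁻⁶)/ln(7.6276×10⁻⁶/2.6078×10⁻³) = ln(8.55551e-06)/ln(0.00292492) ≈ 2.0000.
Then |x_8 − x*| ≈ |x_7 − x*|·(|x_7 − x*|/|x_6 − x*|)^p = 6.5258×10⁻¹¹·(8.55551e-06)^2.0000 = 6.5258×10⁻¹¹·7.31968e-11 ≈ 4.777e-21.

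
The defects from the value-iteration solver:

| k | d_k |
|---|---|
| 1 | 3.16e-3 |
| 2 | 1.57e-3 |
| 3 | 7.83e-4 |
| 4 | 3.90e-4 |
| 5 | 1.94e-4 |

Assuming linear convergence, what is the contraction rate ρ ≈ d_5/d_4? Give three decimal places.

0.497

ρ ≈ d_5/d_4 = 1.94e-4/3.90e-4 = 0.49744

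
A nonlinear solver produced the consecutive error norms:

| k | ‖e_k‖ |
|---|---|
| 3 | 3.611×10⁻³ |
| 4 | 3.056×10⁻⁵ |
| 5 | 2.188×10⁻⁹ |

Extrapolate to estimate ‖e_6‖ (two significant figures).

First estimate the order: p ≈ ln(‖e_5‖/‖e_4‖) / ln(‖e_4‖/‖e_3‖) = ln(2.188×10⁻⁹/3.056×10⁻⁵)/ln(3.056×10⁻⁵/3.611×10⁻³) = ln(7.15969e-05)/ln(0.00846303) ≈ 2.0001.
Then ‖e_6‖ ≈ ‖e_5‖·(‖e_5‖/‖e_4‖)^p = 2.188×10⁻⁹·(7.15969e-05)^2.0001 = 2.188×10⁻⁹·5.12123e-09 ≈ 1.121e-17.

1.1e-17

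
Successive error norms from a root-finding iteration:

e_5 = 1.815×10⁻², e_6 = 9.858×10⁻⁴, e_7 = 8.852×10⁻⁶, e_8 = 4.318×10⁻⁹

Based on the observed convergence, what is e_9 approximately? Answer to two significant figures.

First estimate the order: p ≈ ln(e_8/e_7) / ln(e_7/e_6) = ln(4.318×10⁻⁹/8.852×10⁻⁶)/ln(8.852×10⁻⁶/9.858×10⁻⁴) = ln(0.000487799)/ln(0.00897951) ≈ 1.6181.
Then e_9 ≈ e_8·(e_8/e_7)^p = 4.318×10⁻⁹·(0.000487799)^1.6181 = 4.318×10⁻⁹·4.37767e-06 ≈ 1.89e-14.

1.9e-14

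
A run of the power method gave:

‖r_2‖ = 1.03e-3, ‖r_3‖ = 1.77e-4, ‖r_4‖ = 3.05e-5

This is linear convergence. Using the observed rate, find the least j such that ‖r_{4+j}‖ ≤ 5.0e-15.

13

Rate ρ ≈ ‖r_4‖/‖r_3‖ = 3.05e-5/1.77e-4 = 0.1723.
After j more steps, ‖r_{4+j}‖ ≈ 3.05e-5·ρ^j; need ρ^j ≤ 5.0e-15/3.05e-5 = 1.63934e-10.
j ≥ ln(1.63934e-10)/ln(0.1723) = -22.5316/-1.75852 = 12.813.
So 13 more iterations are needed.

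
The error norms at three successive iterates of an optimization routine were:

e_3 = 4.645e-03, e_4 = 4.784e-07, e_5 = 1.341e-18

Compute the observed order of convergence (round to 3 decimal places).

p ≈ ln(e_5/e_4) / ln(e_4/e_3)
  = ln(1.341e-18/4.784e-07) / ln(4.784e-07/4.645e-03)
  = ln(2.80309e-12) / ln(0.000102992)
  = -26.600299 / -9.180859 ≈ 2.897365

2.897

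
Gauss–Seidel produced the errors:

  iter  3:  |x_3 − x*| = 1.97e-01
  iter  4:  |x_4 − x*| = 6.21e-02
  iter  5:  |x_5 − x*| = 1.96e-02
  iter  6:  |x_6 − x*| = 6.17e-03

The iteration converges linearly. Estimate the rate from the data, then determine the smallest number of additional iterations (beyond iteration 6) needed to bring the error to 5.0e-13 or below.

21

Rate ρ ≈ |x_6 − x*|/|x_5 − x*| = 6.17e-03/1.96e-02 = 0.3148.
After j more steps, |x_{6+j} − x*| ≈ 6.17e-03·ρ^j; need ρ^j ≤ 5.0e-13/6.17e-03 = 8.10373e-11.
j ≥ ln(8.10373e-11)/ln(0.3148) = -23.2361/-1.15582 = 20.104.
So 21 more iterations are needed.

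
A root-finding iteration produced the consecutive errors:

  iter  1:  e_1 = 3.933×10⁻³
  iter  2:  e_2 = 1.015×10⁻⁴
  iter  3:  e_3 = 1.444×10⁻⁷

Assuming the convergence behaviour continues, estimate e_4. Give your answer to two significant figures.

1.1e-12

First estimate the order: p ≈ ln(e_3/e_2) / ln(e_2/e_1) = ln(1.444×10⁻⁷/1.015×10⁻⁴)/ln(1.015×10⁻⁴/3.933×10⁻³) = ln(0.00142266)/ln(0.0258073) ≈ 1.7925.
Then e_4 ≈ e_3·(e_3/e_2)^p = 1.444×10⁻⁷·(0.00142266)^1.7925 = 1.444×10⁻⁷·7.8874e-06 ≈ 1.139e-12.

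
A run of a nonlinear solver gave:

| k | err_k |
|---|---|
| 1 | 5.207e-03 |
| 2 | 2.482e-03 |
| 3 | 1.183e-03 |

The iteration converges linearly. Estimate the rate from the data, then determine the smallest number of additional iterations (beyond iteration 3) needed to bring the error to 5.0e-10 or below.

Rate ρ ≈ err_3/err_2 = 1.183e-03/2.482e-03 = 0.4766.
After j more steps, err_{3+j} ≈ 1.183e-03·ρ^j; need ρ^j ≤ 5.0e-10/1.183e-03 = 4.22654e-07.
j ≥ ln(4.22654e-07)/ln(0.4766) = -14.6767/-0.74108 = 19.804.
So 20 more iterations are needed.

20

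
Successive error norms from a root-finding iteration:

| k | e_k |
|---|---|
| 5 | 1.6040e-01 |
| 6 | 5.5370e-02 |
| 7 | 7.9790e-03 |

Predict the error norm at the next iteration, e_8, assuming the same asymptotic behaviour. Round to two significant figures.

First estimate the order: p ≈ ln(e_7/e_6) / ln(e_6/e_5) = ln(7.9790e-03/5.5370e-02)/ln(5.5370e-02/1.6040e-01) = ln(0.144103)/ln(0.3452) ≈ 1.8213.
Then e_8 ≈ e_7·(e_7/e_6)^p = 7.9790e-03·(0.144103)^1.8213 = 7.9790e-03·0.0293556 ≈ 0.0002342.

2.3e-4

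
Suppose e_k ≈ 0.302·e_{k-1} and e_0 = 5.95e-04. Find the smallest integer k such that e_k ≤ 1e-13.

19

After k steps, e_k ≈ 5.95e-04·0.302^k.
Need 0.302^k ≤ 1e-13/5.95e-04 = 1.68067e-10.
k ≥ ln(1.68067e-10)/ln(0.302) = -22.5067/-1.19733 = 18.797.
Smallest integer k = 19.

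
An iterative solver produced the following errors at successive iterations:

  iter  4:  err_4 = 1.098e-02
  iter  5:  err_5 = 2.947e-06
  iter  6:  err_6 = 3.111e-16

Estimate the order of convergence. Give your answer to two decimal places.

2.79

p ≈ ln(err_6/err_5) / ln(err_5/err_4)
  = ln(3.111e-16/2.947e-06) / ln(2.947e-06/1.098e-02)
  = ln(1.05565e-10) / ln(0.000268397)
  = -22.97169 / -8.22304 ≈ 2.79358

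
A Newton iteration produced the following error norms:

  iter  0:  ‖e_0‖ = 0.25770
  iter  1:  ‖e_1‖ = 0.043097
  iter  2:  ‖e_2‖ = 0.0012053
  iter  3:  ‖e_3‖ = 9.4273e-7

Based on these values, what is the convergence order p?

2

Consecutive ratios: ‖e_3‖/‖e_2‖ = 9.4273e-7/0.0012053 = 0.000782154, ‖e_2‖/‖e_1‖ = 0.0012053/0.043097 = 0.0279671.
p ≈ ln(0.000782154)/ln(0.0279671) = -7.1535/-3.5767 ≈ 2.00.
So the convergence is quadratic (order 2).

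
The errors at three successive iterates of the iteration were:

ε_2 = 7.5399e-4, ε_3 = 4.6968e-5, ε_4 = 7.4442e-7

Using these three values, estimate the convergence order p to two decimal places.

1.49

p ≈ ln(ε_4/ε_3) / ln(ε_3/ε_2)
  = ln(7.4442e-7/4.6968e-5) / ln(4.6968e-5/7.5399e-4)
  = ln(0.0158495) / ln(0.0622926)
  = -4.14462 / -2.77591 ≈ 1.49307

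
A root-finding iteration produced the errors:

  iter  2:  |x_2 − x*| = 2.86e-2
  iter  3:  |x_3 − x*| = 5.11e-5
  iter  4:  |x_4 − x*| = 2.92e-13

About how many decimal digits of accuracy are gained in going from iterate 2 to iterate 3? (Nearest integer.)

Digits gained ≈ log₁₀(|x_2 − x*|/|x_3 − x*|) = log₁₀(2.86e-2/5.11e-5) = log₁₀(559.687) ≈ 2.748.

3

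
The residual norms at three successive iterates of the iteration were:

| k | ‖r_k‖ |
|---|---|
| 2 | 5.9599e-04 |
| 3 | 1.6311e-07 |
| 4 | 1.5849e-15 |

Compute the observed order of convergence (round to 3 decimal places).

p ≈ ln(‖r_4‖/‖r_3‖) / ln(‖r_3‖/‖r_2‖)
  = ln(1.5849e-15/1.6311e-07) / ln(1.6311e-07/5.9599e-04)
  = ln(9.71676e-09) / ln(0.000273679)
  = -18.449414 / -8.203555 ≈ 2.248954

2.249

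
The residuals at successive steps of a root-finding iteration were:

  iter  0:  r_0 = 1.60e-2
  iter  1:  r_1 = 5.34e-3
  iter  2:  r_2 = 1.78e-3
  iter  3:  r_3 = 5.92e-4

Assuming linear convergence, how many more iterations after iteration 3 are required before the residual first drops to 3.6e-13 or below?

20

Rate ρ ≈ r_3/r_2 = 5.92e-4/1.78e-3 = 0.3326.
After j more steps, r_{3+j} ≈ 5.92e-4·ρ^j; need ρ^j ≤ 3.6e-13/5.92e-4 = 6.08108e-10.
j ≥ ln(6.08108e-10)/ln(0.3326) = -21.2207/-1.10081 = 19.277.
So 20 more iterations are needed.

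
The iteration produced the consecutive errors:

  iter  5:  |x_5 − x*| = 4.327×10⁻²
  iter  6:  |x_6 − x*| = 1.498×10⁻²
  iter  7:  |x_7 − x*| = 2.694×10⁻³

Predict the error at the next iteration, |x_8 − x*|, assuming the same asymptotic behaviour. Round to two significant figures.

1.7e-4

First estimate the order: p ≈ ln(|x_7 − x*|/|x_6 − x*|) / ln(|x_6 − x*|/|x_5 − x*|) = ln(2.694×10⁻³/1.498×10⁻²)/ln(1.498×10⁻²/4.327×10⁻²) = ln(0.17984)/ln(0.346198) ≈ 1.6174.
Then |x_8 − x*| ≈ |x_7 − x*|·(|x_7 − x*|/|x_6 − x*|)^p = 2.694×10⁻³·(0.17984)^1.6174 = 2.694×10⁻³·0.0623524 ≈ 0.000168.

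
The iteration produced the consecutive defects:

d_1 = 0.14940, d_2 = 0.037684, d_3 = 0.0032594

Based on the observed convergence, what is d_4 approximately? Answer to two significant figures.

4.2e-5

First estimate the order: p ≈ ln(d_3/d_2) / ln(d_2/d_1) = ln(0.0032594/0.037684)/ln(0.037684/0.14940) = ln(0.0864929)/ln(0.252236) ≈ 1.7771.
Then d_4 ≈ d_3·(d_3/d_2)^p = 0.0032594·(0.0864929)^1.7771 = 0.0032594·0.0129095 ≈ 4.208e-05.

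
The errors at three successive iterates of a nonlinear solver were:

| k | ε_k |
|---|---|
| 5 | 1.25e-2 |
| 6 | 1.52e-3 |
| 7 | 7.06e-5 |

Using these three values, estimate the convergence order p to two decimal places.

p ≈ ln(ε_7/ε_6) / ln(ε_6/ε_5)
  = ln(7.06e-5/1.52e-3) / ln(1.52e-3/1.25e-2)
  = ln(0.0464474) / ln(0.1216)
  = -3.06943 / -2.10702 ≈ 1.45676

1.46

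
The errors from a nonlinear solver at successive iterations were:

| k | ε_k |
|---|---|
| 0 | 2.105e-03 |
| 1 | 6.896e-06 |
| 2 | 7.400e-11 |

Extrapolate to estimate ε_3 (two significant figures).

First estimate the order: p ≈ ln(ε_2/ε_1) / ln(ε_1/ε_0) = ln(7.400e-11/6.896e-06)/ln(6.896e-06/2.105e-03) = ln(1.07309e-05)/ln(0.00327601) ≈ 2.0000.
Then ε_3 ≈ ε_2·(ε_2/ε_1)^p = 7.400e-11·(1.07309e-05)^2.0000 = 7.400e-11·1.15152e-10 ≈ 8.521e-21.

8.5e-21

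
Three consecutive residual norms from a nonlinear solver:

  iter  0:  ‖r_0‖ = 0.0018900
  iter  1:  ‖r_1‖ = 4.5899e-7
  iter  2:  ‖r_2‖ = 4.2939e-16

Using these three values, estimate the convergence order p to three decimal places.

2.498

p ≈ ln(‖r_2‖/‖r_1‖) / ln(‖r_1‖/‖r_0‖)
  = ln(4.2939e-16/4.5899e-7) / ln(4.5899e-7/0.0018900)
  = ln(9.35511e-10) / ln(0.000242852)
  = -20.789928 / -8.323058 ≈ 2.497871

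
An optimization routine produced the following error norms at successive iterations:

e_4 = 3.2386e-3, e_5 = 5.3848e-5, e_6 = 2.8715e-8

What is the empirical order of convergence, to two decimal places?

p ≈ ln(e_6/e_5) / ln(e_5/e_4)
  = ln(2.8715e-8/5.3848e-5) / ln(5.3848e-5/3.2386e-3)
  = ln(0.00053326) / ln(0.0166269)
  = -7.53650 / -4.09673 ≈ 1.83964

1.84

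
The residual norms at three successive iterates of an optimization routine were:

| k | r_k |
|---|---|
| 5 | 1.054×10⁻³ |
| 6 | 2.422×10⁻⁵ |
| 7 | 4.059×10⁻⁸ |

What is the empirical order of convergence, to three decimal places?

1.694

p ≈ ln(r_7/r_6) / ln(r_6/r_5)
  = ln(4.059×10⁻⁸/2.422×10⁻⁵) / ln(2.422×10⁻⁵/1.054×10⁻³)
  = ln(0.00167589) / ln(0.0229791)
  = -6.391411 / -3.773170 ≈ 1.693910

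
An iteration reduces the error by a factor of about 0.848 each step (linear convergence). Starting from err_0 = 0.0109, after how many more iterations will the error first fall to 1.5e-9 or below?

96

After k steps, err_k ≈ 0.0109·0.848^k.
Need 0.848^k ≤ 1.5e-9/0.0109 = 1.37615e-07.
k ≥ ln(1.37615e-07)/ln(0.848) = -15.7988/-0.16487 = 95.826.
Smallest integer k = 96.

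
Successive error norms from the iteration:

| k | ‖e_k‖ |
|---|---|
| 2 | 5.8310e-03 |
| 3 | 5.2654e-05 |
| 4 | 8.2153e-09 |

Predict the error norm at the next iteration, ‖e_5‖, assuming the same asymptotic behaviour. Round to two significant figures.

6.7e-16

First estimate the order: p ≈ ln(‖e_4‖/‖e_3‖) / ln(‖e_3‖/‖e_2‖) = ln(8.2153e-09/5.2654e-05)/ln(5.2654e-05/5.8310e-03) = ln(0.000156024)/ln(0.00903001) ≈ 1.8621.
Then ‖e_5‖ ≈ ‖e_4‖·(‖e_4‖/‖e_3‖)^p = 8.2153e-09·(0.000156024)^1.8621 = 8.2153e-09·8.15346e-08 ≈ 6.698e-16.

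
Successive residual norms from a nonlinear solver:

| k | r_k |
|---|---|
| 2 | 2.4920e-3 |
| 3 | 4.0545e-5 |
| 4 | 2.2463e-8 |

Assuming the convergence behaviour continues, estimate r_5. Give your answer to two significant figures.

First estimate the order: p ≈ ln(r_4/r_3) / ln(r_3/r_2) = ln(2.2463e-8/4.0545e-5)/ln(4.0545e-5/2.4920e-3) = ln(0.000554026)/ln(0.0162701) ≈ 1.8207.
Then r_5 ≈ r_4·(r_4/r_3)^p = 2.2463e-8·(0.000554026)^1.8207 = 2.2463e-8·1.17746e-06 ≈ 2.645e-14.

2.6e-14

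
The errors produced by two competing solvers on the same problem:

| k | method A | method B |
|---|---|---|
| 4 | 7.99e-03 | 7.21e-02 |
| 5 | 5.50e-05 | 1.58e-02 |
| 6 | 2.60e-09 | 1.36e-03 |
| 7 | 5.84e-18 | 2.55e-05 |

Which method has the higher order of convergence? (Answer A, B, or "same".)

Method A: p ≈ ln(5.84e-18/2.60e-09)/ln(2.60e-09/5.50e-05) ≈ 2.00.
Method B: p ≈ ln(2.55e-05/1.36e-03)/ln(1.36e-03/1.58e-02) ≈ 1.62.
Method A has the higher order (≈2.0 vs ≈1.6).

A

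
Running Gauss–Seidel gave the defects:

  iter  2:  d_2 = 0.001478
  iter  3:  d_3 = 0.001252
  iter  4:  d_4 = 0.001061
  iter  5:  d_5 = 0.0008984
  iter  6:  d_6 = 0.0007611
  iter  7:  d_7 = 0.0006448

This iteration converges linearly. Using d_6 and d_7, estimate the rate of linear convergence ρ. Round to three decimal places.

ρ ≈ d_7/d_6 = 0.0006448/0.0007611 = 0.84719

0.847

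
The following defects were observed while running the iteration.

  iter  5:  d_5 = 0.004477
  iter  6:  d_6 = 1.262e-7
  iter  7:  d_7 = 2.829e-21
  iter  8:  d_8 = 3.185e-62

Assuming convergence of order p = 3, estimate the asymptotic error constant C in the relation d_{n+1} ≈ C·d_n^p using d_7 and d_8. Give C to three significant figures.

1.41

C ≈ d_8 / d_7^3
  = 3.185e-62 / (2.829e-21)^3
  = 3.185e-62 / 2.26412e-62 ≈ 1.4067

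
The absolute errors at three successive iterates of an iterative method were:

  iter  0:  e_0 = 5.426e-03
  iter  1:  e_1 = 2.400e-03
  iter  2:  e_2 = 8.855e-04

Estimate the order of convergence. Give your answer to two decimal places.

p ≈ ln(e_2/e_1) / ln(e_1/e_0)
  = ln(8.855e-04/2.400e-03) / ln(2.400e-03/5.426e-03)
  = ln(0.368958) / ln(0.442315)
  = -0.99707 / -0.81573 ≈ 1.22230

1.22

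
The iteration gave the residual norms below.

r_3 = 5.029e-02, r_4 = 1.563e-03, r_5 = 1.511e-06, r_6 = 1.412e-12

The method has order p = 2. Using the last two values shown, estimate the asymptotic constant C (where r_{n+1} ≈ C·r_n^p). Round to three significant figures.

C ≈ r_6 / r_5^2
  = 1.412e-12 / (1.511e-06)^2
  = 1.412e-12 / 2.28312e-12 ≈ 0.61845

0.618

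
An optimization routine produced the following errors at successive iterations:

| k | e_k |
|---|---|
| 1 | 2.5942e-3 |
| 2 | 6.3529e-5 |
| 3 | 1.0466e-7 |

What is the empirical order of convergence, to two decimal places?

1.73

p ≈ ln(e_3/e_2) / ln(e_2/e_1)
  = ln(1.0466e-7/6.3529e-5) / ln(6.3529e-5/2.5942e-3)
  = ln(0.00164744) / ln(0.0244889)
  = -6.40853 / -3.70954 ≈ 1.72758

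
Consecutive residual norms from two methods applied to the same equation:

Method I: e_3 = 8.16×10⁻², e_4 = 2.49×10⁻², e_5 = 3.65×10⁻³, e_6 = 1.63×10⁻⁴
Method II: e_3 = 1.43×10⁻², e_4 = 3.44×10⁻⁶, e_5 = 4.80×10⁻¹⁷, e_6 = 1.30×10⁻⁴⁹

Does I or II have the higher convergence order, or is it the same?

Method I: p ≈ ln(1.63×10⁻⁴/3.65×10⁻³)/ln(3.65×10⁻³/2.49×10⁻²) ≈ 1.62.
Method II: p ≈ ln(1.30×10⁻⁴⁹/4.80×10⁻¹⁷)/ln(4.80×10⁻¹⁷/3.44×10⁻⁶) ≈ 3.00.
Method II has the higher order (≈3.0 vs ≈1.6).

II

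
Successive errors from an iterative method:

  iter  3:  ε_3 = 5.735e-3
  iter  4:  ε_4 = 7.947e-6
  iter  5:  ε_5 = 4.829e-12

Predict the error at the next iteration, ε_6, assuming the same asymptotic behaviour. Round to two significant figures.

1.5e-25

First estimate the order: p ≈ ln(ε_5/ε_4) / ln(ε_4/ε_3) = ln(4.829e-12/7.947e-6)/ln(7.947e-6/5.735e-3) = ln(6.07651e-07)/ln(0.0013857) ≈ 2.1748.
Then ε_6 ≈ ε_5·(ε_5/ε_4)^p = 4.829e-12·(6.07651e-07)^2.1748 = 4.829e-12·3.02476e-14 ≈ 1.461e-25.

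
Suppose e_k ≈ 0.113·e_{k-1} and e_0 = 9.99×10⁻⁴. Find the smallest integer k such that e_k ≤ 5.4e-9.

After k steps, e_k ≈ 9.99×10⁻⁴·0.113^k.
Need 0.113^k ≤ 5.4e-9/9.99×10⁻⁴ = 5.40541e-06.
k ≥ ln(5.40541e-06)/ln(0.113) = -12.1281/-2.18037 = 5.562.
Smallest integer k = 6.

6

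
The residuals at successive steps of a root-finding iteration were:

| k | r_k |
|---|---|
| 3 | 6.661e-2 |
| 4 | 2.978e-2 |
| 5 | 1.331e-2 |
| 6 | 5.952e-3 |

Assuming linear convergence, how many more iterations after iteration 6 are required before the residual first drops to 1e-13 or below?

31

Rate ρ ≈ r_6/r_5 = 5.952e-3/1.331e-2 = 0.4472.
After j more steps, r_{6+j} ≈ 5.952e-3·ρ^j; need ρ^j ≤ 1e-13/5.952e-3 = 1.68011e-11.
j ≥ ln(1.68011e-11)/ln(0.4472) = -24.8096/-0.80475 = 30.829.
So 31 more iterations are needed.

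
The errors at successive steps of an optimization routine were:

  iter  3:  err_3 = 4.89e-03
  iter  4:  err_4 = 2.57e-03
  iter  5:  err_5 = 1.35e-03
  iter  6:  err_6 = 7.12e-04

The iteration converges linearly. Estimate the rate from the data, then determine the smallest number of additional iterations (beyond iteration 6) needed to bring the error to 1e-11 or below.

29

Rate ρ ≈ err_6/err_5 = 7.12e-04/1.35e-03 = 0.5274.
After j more steps, err_{6+j} ≈ 7.12e-04·ρ^j; need ρ^j ≤ 1e-11/7.12e-04 = 1.40449e-08.
j ≥ ln(1.40449e-08)/ln(0.5274) = -18.0810/-0.63980 = 28.260.
So 29 more iterations are needed.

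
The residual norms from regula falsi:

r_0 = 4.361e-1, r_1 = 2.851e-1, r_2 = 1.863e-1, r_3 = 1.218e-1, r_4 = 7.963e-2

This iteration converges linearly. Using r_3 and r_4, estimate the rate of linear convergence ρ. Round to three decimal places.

0.654

ρ ≈ r_4/r_3 = 7.963e-2/1.218e-1 = 0.65378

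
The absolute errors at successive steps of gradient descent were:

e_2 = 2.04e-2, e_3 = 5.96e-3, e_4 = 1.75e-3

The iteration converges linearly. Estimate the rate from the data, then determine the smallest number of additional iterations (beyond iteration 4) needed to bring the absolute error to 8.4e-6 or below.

Rate ρ ≈ e_4/e_3 = 1.75e-3/5.96e-3 = 0.2936.
After j more steps, e_{4+j} ≈ 1.75e-3·ρ^j; need ρ^j ≤ 8.4e-6/1.75e-3 = 0.0048.
j ≥ ln(0.0048)/ln(0.2936) = -5.3391/-1.22554 = 4.357.
So 5 more iterations are needed.

5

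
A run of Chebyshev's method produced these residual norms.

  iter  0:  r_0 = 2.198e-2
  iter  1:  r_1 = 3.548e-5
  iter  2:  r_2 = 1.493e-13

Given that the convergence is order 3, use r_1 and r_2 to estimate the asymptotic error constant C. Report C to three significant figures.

3.34

C ≈ r_2 / r_1^3
  = 1.493e-13 / (3.548e-5)^3
  = 1.493e-13 / 4.46633e-14 ≈ 3.3428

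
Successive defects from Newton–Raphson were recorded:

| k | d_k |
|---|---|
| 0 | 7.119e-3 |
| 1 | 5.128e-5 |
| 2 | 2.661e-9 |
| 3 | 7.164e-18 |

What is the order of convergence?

Consecutive ratios: d_3/d_2 = 7.164e-18/2.661e-9 = 2.69222e-09, d_2/d_1 = 2.661e-9/5.128e-5 = 5.18916e-05.
p ≈ ln(2.69222e-09)/ln(5.18916e-05) = -19.7329/-9.8664 ≈ 2.00.
So the convergence is quadratic (order 2).

2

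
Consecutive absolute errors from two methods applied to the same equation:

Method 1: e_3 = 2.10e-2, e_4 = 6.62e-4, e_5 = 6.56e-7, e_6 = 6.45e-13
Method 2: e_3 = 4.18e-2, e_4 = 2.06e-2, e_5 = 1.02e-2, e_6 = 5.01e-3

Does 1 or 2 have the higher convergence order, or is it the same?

1

Method 1: p ≈ ln(6.45e-13/6.56e-7)/ln(6.56e-7/6.62e-4) ≈ 2.00.
Method 2: p ≈ ln(5.01e-3/1.02e-2)/ln(1.02e-2/2.06e-2) ≈ 1.01.
Method 1 has the higher order (≈2.0 vs ≈1.0).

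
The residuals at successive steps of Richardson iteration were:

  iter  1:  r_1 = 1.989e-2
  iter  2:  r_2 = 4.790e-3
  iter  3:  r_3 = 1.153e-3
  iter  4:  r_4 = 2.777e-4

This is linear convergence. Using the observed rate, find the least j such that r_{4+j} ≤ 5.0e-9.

Rate ρ ≈ r_4/r_3 = 2.777e-4/1.153e-3 = 0.2408.
After j more steps, r_{4+j} ≈ 2.777e-4·ρ^j; need ρ^j ≤ 5.0e-9/2.777e-4 = 1.8005e-05.
j ≥ ln(1.8005e-05)/ln(0.2408) = -10.9249/-1.42379 = 7.673.
So 8 more iterations are needed.

8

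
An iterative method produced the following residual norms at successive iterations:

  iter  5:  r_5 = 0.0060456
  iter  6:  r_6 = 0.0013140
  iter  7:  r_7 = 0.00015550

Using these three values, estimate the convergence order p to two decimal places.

1.40

p ≈ ln(r_7/r_6) / ln(r_6/r_5)
  = ln(0.00015550/0.0013140) / ln(0.0013140/0.0060456)
  = ln(0.118341) / ln(0.217348)
  = -2.13418 / -1.52626 ≈ 1.39831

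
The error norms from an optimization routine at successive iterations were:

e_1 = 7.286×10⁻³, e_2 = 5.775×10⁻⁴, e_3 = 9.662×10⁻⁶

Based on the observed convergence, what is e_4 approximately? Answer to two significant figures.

1.3e-8

First estimate the order: p ≈ ln(e_3/e_2) / ln(e_2/e_1) = ln(9.662×10⁻⁶/5.775×10⁻⁴)/ln(5.775×10⁻⁴/7.286×10⁻³) = ln(0.0167307)/ln(0.0792616) ≈ 1.6136.
Then e_4 ≈ e_3·(e_3/e_2)^p = 9.662×10⁻⁶·(0.0167307)^1.6136 = 9.662×10⁻⁶·0.00135976 ≈ 1.314e-08.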